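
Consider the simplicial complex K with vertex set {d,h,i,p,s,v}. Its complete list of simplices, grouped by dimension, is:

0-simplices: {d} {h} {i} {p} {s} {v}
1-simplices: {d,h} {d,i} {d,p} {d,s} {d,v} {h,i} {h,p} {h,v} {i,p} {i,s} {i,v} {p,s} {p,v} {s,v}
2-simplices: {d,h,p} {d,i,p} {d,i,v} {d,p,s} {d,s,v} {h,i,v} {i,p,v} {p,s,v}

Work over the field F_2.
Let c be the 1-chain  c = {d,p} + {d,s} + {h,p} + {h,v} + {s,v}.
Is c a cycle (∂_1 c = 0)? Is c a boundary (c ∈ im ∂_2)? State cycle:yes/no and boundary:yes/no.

cycle:yes boundary:no

n_0=6 n_1=14 n_2=8  [Z2]
∂1: piv[dh,di,dp,ds,dv] rk=5  ker:hi,hp,hv,ip,is,iv,ps,pv,sv
∂2: piv[dhp,dip,div,dps,dsv,hiv,ipv] rk=7  ker:psv
∂1c = 0
c vs im∂2: residual ≠ 0 ⇒ not boundary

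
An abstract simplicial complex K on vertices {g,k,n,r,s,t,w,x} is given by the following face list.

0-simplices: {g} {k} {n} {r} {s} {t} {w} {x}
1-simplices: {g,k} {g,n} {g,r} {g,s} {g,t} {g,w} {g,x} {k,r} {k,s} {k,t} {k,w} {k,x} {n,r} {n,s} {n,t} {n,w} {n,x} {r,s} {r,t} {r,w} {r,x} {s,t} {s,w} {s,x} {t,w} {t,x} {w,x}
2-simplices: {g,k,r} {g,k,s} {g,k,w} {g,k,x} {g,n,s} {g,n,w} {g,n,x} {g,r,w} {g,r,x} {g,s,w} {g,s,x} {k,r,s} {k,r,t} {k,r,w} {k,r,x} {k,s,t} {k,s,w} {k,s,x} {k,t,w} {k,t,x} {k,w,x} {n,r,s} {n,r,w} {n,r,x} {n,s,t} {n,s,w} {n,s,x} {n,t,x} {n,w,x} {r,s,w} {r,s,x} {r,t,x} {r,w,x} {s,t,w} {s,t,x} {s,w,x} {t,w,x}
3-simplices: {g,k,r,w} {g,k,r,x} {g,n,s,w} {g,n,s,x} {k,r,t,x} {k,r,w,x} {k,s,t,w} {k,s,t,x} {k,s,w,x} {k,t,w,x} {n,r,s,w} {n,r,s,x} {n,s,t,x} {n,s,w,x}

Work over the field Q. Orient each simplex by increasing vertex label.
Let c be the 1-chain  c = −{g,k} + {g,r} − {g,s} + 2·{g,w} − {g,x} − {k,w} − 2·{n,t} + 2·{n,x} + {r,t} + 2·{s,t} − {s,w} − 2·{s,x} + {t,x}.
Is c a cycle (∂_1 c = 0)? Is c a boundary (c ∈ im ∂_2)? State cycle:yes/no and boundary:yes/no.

n_0=8 n_1=27 n_2=37 n_3=14  [Q]
∂1: piv[gk,gn,gr,gs,gt,gw,gx] rk=7  ker:kr,ks,kt,kw,kx,nr,ns,nt,nw,nx,rs,rt,rw,rx,st,sw,sx,tw,tx,wx
∂2: piv[gkr,gks,gkw,gkx,gns,gnw,gnx,grw,grx,gsw,gsx,krs,krt,kst,ktw,ktx,kwx,nrs,nst] rk=19  ker:krw,krx,ksw,ksx,nrw,nrx,nsw,nsx,ntx,nwx,rsw,rsx,rtx,rwx,stw,stx,swx,twx
∂3: piv[gkrw,gkrx,gnsw,gnsx,krtx,krwx,kstw,kstx,kswx,ktwx,nrsw,nrsx,nstx,nswx] rk=14
∂1c = 0
c vs im∂2: reduces to 0 ⇒ boundary

cycle:yes boundary:yes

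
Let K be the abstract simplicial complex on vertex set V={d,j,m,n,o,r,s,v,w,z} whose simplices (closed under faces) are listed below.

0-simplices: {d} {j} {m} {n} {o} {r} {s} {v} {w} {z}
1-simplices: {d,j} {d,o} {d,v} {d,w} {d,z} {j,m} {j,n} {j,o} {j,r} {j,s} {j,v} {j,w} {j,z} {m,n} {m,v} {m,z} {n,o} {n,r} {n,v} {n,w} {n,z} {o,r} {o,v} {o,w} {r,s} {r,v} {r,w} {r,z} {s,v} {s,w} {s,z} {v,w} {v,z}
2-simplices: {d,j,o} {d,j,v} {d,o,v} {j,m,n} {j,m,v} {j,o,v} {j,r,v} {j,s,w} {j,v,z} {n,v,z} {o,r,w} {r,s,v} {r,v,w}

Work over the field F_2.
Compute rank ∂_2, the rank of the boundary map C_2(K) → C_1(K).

rank∂_2=12

n_0=10 n_1=33 n_2=13  [Z2]
∂1: piv[dj,do,dv,dw,dz,jm,jn,jr,js] rk=9  ker:jo,jv,jw,jz,mn,mv,mz,no,nr,nv,nw,nz,or,ov,ow,rs,rv,rw,rz,sv,sw,sz,vw,vz
∂2: piv[djo,djv,dov,jmn,jmv,jrv,jsw,jvz,nvz,orw,rsv,rvw] rk=12  ker:jov
rk∂_2=12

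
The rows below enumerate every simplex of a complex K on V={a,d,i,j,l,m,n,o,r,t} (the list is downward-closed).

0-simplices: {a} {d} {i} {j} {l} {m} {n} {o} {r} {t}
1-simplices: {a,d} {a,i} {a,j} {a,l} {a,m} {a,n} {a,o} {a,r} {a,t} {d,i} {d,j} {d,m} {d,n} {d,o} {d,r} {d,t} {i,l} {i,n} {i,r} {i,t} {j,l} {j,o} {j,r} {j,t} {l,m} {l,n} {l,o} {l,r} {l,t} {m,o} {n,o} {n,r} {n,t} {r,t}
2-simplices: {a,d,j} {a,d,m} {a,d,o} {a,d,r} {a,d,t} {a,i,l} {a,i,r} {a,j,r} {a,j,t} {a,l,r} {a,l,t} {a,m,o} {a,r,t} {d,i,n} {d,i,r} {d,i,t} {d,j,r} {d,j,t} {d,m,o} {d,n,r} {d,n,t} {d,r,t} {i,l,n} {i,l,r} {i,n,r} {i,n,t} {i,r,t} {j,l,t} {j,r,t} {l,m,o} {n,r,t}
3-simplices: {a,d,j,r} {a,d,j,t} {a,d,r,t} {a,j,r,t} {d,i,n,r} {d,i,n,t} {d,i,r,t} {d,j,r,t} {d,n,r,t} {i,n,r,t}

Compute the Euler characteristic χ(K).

χ(K)=-3

n_0=10 n_1=34 n_2=31 n_3=10
χ=+10−34+31−10=-3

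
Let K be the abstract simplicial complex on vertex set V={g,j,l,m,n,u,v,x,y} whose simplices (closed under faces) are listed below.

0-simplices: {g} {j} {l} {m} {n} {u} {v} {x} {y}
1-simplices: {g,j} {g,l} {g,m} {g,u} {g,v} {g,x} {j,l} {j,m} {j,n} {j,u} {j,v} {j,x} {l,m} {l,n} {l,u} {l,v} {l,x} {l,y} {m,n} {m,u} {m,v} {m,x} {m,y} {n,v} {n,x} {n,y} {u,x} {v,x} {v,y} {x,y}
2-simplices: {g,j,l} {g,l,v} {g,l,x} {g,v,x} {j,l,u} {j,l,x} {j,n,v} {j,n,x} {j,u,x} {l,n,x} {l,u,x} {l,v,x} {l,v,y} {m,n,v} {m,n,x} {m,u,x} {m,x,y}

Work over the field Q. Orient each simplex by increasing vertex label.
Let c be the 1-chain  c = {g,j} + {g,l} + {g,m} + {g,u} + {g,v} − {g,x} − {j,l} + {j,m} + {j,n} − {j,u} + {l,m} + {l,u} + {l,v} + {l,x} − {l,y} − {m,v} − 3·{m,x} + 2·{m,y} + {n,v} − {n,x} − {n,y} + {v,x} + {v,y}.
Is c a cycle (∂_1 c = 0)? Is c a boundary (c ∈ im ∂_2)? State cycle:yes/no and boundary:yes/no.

n_0=9 n_1=30 n_2=17  [Q]
∂1: piv[gj,gl,gm,gu,gv,gx,jn,ly] rk=8  ker:jl,jm,ju,jv,jx,lm,ln,lu,lv,lx,mn,mu,mv,mx,my,nv,nx,ny,ux,vx,vy,xy
∂2: piv[gjl,glv,glx,gvx,jlu,jlx,jnv,jnx,jux,lnx,lvy,mnv,mnx,mux,mxy] rk=15  ker:lux,lvx
∂1c = −4·{g} + {j} − 3·{l} + 5·{m} + 2·{n} + {u} − 3·{x} + {y}

cycle:no boundary:no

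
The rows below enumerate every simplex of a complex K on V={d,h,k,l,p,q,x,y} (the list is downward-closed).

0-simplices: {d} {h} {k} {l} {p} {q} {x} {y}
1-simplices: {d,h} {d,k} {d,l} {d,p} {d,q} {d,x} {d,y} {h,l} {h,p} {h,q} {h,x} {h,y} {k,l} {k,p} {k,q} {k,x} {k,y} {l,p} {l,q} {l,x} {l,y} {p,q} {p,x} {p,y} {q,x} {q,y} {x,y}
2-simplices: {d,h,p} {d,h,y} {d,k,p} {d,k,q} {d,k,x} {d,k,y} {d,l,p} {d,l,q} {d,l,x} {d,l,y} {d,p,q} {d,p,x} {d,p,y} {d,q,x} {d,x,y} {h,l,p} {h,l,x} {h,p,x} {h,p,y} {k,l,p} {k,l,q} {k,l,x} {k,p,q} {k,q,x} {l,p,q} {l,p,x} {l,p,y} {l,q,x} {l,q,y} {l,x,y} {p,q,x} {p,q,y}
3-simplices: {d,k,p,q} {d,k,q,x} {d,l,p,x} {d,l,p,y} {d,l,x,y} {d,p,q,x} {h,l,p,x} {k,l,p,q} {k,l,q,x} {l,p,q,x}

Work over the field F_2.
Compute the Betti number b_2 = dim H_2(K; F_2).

b_2=3

n_0=8 n_1=27 n_2=32 n_3=10  [Z2]
∂1: piv[dh,dk,dl,dp,dq,dx,dy] rk=7  ker:hl,hp,hq,hx,hy,kl,kp,kq,kx,ky,lp,lq,lx,ly,pq,px,py,qx,qy,xy
∂2: piv[dhp,dhy,dkp,dkq,dkx,dky,dlp,dlq,dlx,dly,dpq,dpx,dpy,dqx,dxy,hlp,hlx,klp,lqy] rk=19  ker:hpx,hpy,klq,klx,kpq,kqx,lpq,lpx,lpy,lqx,lxy,pqx,pqy
∂3: piv[dkpq,dkqx,dlpx,dlpy,dlxy,dpqx,hlpx,klpq,klqx,lpqx] rk=10
b_2=(32−19)−10=3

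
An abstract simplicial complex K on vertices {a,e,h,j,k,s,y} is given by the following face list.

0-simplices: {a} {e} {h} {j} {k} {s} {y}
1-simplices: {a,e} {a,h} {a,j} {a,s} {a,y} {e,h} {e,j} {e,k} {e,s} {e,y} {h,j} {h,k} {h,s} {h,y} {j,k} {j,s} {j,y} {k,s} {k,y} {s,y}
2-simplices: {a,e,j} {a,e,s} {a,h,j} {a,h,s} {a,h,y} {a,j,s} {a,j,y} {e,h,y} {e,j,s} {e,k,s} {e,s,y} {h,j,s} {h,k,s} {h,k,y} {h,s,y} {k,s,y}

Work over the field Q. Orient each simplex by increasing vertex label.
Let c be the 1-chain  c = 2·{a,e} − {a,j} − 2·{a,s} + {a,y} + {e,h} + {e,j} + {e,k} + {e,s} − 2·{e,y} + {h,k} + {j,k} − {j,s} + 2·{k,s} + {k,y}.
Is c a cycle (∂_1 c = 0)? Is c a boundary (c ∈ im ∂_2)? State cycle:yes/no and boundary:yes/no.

cycle:yes boundary:no

n_0=7 n_1=20 n_2=16  [Q]
∂1: piv[ae,ah,aj,as,ay,ek] rk=6  ker:eh,ej,es,ey,hj,hk,hs,hy,jk,js,jy,ks,ky,sy
∂2: piv[aej,aes,ahj,ahs,ahy,ajs,ajy,ehy,eks,esy,hks,hky,hsy] rk=13  ker:ejs,hjs,ksy
∂1c = 0
c vs im∂2: residual ≠ 0 ⇒ not boundary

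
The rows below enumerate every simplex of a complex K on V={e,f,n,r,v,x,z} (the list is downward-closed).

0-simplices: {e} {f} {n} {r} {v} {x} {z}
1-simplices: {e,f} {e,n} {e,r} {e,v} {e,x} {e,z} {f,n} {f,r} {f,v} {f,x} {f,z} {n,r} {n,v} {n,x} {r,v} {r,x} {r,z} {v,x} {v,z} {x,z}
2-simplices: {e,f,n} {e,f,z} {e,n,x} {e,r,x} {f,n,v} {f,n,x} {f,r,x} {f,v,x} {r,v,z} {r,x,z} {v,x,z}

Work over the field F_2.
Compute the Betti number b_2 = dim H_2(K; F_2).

n_0=7 n_1=20 n_2=11  [Z2]
∂1: piv[ef,en,er,ev,ex,ez] rk=6  ker:fn,fr,fv,fx,fz,nr,nv,nx,rv,rx,rz,vx,vz,xz
∂2: piv[efn,efz,enx,erx,fnv,fnx,frx,fvx,rvz,rxz,vxz] rk=11
b_2=(11−11)−0=0

b_2=0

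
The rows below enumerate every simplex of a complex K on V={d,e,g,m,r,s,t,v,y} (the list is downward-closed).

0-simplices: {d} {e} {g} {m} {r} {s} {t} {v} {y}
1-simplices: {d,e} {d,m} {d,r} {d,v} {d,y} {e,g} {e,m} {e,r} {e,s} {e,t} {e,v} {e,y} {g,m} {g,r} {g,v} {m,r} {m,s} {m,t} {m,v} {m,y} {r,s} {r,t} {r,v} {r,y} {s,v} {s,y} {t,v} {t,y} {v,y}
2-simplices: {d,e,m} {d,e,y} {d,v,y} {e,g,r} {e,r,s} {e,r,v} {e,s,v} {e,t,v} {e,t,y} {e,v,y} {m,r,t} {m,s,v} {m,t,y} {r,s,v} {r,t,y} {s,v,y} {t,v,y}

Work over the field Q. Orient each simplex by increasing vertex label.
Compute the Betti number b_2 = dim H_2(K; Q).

n_0=9 n_1=29 n_2=17  [Q]
∂1: piv[de,dm,dr,dv,dy,eg,es,et] rk=8  ker:em,er,ev,ey,gm,gr,gv,mr,ms,mt,mv,my,rs,rt,rv,ry,sv,sy,tv,ty,vy
∂2: piv[dem,dey,dvy,egr,ers,erv,esv,etv,ety,evy,mrt,msv,mty,rty,svy] rk=15  ker:rsv,tvy
b_2=(17−15)−0=2

b_2=2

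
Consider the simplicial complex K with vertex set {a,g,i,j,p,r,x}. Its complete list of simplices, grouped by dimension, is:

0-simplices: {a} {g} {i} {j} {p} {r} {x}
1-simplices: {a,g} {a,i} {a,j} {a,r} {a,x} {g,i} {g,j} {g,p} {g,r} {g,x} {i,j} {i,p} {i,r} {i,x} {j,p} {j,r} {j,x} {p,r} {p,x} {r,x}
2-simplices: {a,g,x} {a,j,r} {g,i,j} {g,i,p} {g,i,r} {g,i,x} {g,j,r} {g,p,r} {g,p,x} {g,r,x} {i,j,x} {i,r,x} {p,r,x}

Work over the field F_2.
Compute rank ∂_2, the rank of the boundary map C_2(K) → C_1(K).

n_0=7 n_1=20 n_2=13  [Z2]
∂1: piv[ag,ai,aj,ar,ax,gp] rk=6  ker:gi,gj,gr,gx,ij,ip,ir,ix,jp,jr,jx,pr,px,rx
∂2: piv[agx,ajr,gij,gip,gir,gix,gjr,gpr,gpx,grx,ijx] rk=11  ker:irx,prx
rk∂_2=11

rank∂_2=11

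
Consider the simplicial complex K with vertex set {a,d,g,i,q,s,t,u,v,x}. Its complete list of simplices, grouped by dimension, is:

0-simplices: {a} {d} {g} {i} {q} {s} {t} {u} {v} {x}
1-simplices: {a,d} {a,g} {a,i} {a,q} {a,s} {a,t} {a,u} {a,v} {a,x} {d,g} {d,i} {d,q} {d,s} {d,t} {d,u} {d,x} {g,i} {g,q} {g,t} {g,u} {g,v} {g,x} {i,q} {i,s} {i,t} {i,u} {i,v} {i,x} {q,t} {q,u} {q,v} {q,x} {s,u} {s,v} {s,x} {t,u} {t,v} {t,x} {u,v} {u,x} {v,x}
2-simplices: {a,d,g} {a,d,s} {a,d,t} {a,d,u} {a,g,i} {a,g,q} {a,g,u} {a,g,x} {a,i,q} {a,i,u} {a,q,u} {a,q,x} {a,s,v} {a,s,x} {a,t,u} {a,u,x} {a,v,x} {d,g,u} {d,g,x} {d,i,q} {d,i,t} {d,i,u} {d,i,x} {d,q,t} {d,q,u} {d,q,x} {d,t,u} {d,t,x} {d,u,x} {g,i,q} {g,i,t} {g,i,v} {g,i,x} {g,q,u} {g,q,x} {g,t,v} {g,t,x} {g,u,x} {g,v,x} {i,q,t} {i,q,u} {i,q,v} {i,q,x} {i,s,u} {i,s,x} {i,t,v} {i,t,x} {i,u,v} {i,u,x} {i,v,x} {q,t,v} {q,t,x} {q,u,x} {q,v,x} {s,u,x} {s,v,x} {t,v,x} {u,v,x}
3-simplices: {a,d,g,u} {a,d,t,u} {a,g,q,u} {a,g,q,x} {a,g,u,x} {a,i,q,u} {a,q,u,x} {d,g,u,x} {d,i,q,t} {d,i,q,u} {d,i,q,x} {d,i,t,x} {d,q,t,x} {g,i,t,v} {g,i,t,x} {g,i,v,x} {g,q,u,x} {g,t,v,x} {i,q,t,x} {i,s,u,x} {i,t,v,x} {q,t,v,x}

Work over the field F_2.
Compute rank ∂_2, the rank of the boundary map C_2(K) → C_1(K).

n_0=10 n_1=41 n_2=58 n_3=22  [Z2]
∂1: piv[ad,ag,ai,aq,as,at,au,av,ax] rk=9  ker:dg,di,dq,ds,dt,du,dx,gi,gq,gt,gu,gv,gx,iq,is,it,iu,iv,ix,qt,qu,qv,qx,su,sv,sx,tu,tv,tx,uv,ux,vx
∂2: piv[adg,ads,adt,adu,agi,agq,agu,agx,aiq,aiu,aqu,aqx,asv,asx,atu,aux,avx,dgx,diq,dit,diu,dix,dqt,dtx,git,giv,gtv,gvx,iqv,isu,isx,iuv] rk=32  ker:dgu,dqu,dqx,dtu,dux,giq,gix,gqu,gqx,gtx,gux,iqt,iqu,iqx,itv,itx,iux,ivx,qtv,qtx,qux,qvx,sux,svx,tvx,uvx
∂3: piv[adgu,adtu,agqu,agqx,agux,aiqu,aqux,dgux,diqt,diqu,diqx,ditx,dqtx,gitv,gitx,givx,gtvx,isux,qtvx] rk=19  ker:gqux,iqtx,itvx
rk∂_2=32

rank∂_2=32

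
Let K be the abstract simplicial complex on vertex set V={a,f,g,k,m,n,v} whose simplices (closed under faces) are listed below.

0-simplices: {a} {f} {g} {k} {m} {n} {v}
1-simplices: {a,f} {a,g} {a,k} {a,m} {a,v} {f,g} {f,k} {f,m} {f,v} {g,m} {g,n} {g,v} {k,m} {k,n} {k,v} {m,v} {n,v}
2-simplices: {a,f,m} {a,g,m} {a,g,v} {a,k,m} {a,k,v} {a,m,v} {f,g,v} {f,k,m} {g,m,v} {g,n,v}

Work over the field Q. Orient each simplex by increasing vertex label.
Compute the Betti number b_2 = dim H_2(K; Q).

b_2=1

n_0=7 n_1=17 n_2=10  [Q]
∂1: piv[af,ag,ak,am,av,gn] rk=6  ker:fg,fk,fm,fv,gm,gv,km,kn,kv,mv,nv
∂2: piv[afm,agm,agv,akm,akv,amv,fgv,fkm,gnv] rk=9  ker:gmv
b_2=(10−9)−0=1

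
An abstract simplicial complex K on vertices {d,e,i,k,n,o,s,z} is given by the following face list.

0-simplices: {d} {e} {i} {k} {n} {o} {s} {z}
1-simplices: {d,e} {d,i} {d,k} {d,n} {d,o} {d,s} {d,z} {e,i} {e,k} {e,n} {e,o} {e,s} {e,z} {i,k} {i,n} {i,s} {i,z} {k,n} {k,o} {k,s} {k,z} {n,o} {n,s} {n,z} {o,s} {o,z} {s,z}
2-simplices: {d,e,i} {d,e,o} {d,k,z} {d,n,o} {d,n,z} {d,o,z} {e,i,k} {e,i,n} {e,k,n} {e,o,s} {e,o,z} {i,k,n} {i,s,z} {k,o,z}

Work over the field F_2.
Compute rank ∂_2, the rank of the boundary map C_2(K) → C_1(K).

n_0=8 n_1=27 n_2=14  [Z2]
∂1: piv[de,di,dk,dn,do,ds,dz] rk=7  ker:ei,ek,en,eo,es,ez,ik,in,is,iz,kn,ko,ks,kz,no,ns,nz,os,oz,sz
∂2: piv[dei,deo,dkz,dno,dnz,doz,eik,ein,ekn,eos,eoz,isz,koz] rk=13  ker:ikn
rk∂_2=13

rank∂_2=13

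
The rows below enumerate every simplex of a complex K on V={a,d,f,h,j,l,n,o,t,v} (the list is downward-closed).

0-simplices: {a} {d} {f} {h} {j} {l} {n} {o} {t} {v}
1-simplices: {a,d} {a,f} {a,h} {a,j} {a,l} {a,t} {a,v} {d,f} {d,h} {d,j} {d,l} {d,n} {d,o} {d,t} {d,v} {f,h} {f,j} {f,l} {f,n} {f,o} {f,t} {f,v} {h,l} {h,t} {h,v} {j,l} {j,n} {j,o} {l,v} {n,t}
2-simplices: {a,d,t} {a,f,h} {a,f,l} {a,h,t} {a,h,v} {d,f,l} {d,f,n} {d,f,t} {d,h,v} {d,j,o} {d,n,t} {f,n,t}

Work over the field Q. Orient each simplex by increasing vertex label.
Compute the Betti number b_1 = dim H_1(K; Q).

b_1=10

n_0=10 n_1=30 n_2=12  [Q]
∂1: piv[ad,af,ah,aj,al,at,av,dn,do] rk=9  ker:df,dh,dj,dl,dt,dv,fh,fj,fl,fn,fo,ft,fv,hl,ht,hv,jl,jn,jo,lv,nt
∂2: piv[adt,afh,afl,aht,ahv,dfl,dfn,dft,dhv,djo,dnt] rk=11  ker:fnt
b_1=(30−9)−11=10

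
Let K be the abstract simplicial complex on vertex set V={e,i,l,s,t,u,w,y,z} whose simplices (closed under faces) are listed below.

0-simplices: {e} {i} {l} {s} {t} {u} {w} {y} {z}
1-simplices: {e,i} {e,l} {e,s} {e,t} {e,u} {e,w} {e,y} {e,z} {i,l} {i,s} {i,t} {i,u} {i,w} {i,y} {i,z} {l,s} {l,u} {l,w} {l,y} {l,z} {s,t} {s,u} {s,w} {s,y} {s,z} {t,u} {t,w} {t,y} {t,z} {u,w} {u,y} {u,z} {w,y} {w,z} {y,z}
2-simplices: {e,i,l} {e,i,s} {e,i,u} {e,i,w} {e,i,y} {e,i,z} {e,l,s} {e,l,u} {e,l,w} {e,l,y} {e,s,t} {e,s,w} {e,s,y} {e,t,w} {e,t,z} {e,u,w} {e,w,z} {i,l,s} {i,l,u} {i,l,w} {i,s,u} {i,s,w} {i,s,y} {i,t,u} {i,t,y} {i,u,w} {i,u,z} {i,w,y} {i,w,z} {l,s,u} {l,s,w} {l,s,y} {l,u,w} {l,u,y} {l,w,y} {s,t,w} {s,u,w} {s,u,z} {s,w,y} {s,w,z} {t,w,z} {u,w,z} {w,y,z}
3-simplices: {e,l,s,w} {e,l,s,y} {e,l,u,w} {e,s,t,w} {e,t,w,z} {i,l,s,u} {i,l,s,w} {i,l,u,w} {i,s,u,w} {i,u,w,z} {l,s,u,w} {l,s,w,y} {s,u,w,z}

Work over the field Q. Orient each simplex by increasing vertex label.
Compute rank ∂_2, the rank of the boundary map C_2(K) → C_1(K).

n_0=9 n_1=35 n_2=43 n_3=13  [Q]
∂1: piv[ei,el,es,et,eu,ew,ey,ez] rk=8  ker:il,is,it,iu,iw,iy,iz,ls,lu,lw,ly,lz,st,su,sw,sy,sz,tu,tw,ty,tz,uw,uy,uz,wy,wz,yz
∂2: piv[eil,eis,eiu,eiw,eiy,eiz,els,elu,elw,ely,est,esw,esy,etw,etz,euw,ewz,isu,itu,ity,iuz,iwy,luy,suz,wyz] rk=25  ker:ils,ilu,ilw,isw,isy,iuw,iwz,lsu,lsw,lsy,luw,lwy,stw,suw,swy,swz,twz,uwz
∂3: piv[elsw,elsy,eluw,estw,etwz,ilsu,ilsw,iluw,isuw,iuwz,lswy,suwz] rk=12  ker:lsuw
rk∂_2=25

rank∂_2=25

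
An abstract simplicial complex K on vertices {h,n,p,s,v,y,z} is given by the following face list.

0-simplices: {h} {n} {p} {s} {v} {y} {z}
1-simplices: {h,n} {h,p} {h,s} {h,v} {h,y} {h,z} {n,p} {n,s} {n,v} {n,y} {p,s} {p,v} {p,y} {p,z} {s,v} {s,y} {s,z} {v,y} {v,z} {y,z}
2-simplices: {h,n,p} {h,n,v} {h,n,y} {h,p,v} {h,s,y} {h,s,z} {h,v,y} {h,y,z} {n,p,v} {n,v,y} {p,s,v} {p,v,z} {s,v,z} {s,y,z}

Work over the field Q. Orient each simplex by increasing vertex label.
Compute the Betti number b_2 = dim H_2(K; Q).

b_2=3

n_0=7 n_1=20 n_2=14  [Q]
∂1: piv[hn,hp,hs,hv,hy,hz] rk=6  ker:np,ns,nv,ny,ps,pv,py,pz,sv,sy,sz,vy,vz,yz
∂2: piv[hnp,hnv,hny,hpv,hsy,hsz,hvy,hyz,psv,pvz,svz] rk=11  ker:npv,nvy,syz
b_2=(14−11)−0=3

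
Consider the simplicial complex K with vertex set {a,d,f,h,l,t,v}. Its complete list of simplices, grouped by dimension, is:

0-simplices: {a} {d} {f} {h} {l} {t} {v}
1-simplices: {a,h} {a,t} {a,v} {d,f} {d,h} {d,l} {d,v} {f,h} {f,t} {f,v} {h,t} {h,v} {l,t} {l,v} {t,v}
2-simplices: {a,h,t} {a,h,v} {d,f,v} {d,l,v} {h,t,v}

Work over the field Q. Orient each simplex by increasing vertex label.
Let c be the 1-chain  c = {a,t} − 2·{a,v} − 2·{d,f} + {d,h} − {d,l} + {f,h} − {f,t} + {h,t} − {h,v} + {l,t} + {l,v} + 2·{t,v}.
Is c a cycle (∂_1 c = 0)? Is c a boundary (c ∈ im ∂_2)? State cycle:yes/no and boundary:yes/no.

cycle:no boundary:no

n_0=7 n_1=15 n_2=5  [Q]
∂1: piv[ah,at,av,df,dh,dl] rk=6  ker:dv,fh,ft,fv,ht,hv,lt,lv,tv
∂2: piv[aht,ahv,dfv,dlv,htv] rk=5
∂1c = {a} + 2·{d} − 2·{f} + 2·{h} − 3·{l}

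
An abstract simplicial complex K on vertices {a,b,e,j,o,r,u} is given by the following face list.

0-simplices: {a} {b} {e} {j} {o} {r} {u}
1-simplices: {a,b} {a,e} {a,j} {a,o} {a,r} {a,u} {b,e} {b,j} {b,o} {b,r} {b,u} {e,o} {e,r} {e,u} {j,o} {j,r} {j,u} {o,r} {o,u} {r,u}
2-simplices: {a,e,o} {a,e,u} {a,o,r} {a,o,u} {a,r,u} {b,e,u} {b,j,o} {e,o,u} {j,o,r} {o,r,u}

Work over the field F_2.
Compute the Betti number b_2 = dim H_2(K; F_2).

b_2=2

n_0=7 n_1=20 n_2=10  [Z2]
∂1: piv[ab,ae,aj,ao,ar,au] rk=6  ker:be,bj,bo,br,bu,eo,er,eu,jo,jr,ju,or,ou,ru
∂2: piv[aeo,aeu,aor,aou,aru,beu,bjo,jor] rk=8  ker:eou,oru
b_2=(10−8)−0=2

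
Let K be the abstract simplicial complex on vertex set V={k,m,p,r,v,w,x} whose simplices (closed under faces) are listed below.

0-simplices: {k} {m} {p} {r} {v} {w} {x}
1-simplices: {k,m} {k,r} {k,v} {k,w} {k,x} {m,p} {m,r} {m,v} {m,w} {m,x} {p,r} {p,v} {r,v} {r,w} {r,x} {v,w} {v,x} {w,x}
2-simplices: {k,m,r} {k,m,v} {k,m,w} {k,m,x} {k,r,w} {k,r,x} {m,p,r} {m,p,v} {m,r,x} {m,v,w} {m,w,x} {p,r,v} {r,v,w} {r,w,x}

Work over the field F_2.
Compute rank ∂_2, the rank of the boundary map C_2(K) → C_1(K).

rank∂_2=11

n_0=7 n_1=18 n_2=14  [Z2]
∂1: piv[km,kr,kv,kw,kx,mp] rk=6  ker:mr,mv,mw,mx,pr,pv,rv,rw,rx,vw,vx,wx
∂2: piv[kmr,kmv,kmw,kmx,krw,krx,mpr,mpv,mvw,mwx,prv] rk=11  ker:mrx,rvw,rwx
rk∂_2=11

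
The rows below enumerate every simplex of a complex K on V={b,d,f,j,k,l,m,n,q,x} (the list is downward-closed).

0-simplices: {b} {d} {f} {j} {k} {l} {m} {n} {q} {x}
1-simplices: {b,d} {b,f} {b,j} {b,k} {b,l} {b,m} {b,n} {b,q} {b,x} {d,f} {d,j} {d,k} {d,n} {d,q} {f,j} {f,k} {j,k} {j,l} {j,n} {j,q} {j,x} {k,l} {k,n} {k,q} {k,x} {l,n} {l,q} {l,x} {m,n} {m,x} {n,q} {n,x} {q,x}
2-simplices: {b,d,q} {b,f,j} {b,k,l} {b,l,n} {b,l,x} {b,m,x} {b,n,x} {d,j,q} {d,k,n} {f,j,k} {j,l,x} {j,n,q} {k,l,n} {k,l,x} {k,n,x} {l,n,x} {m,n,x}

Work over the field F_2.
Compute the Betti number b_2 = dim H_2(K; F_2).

b_2=2

n_0=10 n_1=33 n_2=17  [Z2]
∂1: piv[bd,bf,bj,bk,bl,bm,bn,bq,bx] rk=9  ker:df,dj,dk,dn,dq,fj,fk,jk,jl,jn,jq,jx,kl,kn,kq,kx,ln,lq,lx,mn,mx,nq,nx,qx
∂2: piv[bdq,bfj,bkl,bln,blx,bmx,bnx,djq,dkn,fjk,jlx,jnq,kln,klx,mnx] rk=15  ker:knx,lnx
b_2=(17−15)−0=2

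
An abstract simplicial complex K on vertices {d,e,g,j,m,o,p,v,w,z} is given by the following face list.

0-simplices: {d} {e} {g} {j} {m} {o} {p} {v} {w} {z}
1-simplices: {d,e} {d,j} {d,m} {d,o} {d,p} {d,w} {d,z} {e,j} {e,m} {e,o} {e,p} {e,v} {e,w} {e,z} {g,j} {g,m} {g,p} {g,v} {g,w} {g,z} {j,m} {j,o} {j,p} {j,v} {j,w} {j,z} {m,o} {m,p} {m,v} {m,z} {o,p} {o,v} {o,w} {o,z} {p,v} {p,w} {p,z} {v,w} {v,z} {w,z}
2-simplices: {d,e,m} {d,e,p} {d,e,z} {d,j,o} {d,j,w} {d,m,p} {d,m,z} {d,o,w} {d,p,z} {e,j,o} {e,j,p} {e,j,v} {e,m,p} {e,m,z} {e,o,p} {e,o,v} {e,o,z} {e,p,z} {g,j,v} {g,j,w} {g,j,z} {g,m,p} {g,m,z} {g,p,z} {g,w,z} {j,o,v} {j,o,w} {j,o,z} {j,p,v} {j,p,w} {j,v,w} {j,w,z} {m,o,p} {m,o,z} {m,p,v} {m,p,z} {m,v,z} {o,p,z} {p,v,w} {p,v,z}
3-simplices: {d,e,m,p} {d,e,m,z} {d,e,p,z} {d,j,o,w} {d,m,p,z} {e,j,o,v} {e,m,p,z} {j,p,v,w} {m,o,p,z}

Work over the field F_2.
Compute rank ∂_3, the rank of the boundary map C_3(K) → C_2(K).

n_0=10 n_1=40 n_2=40 n_3=9  [Z2]
∂1: piv[de,dj,dm,do,dp,dw,dz,ev,gj] rk=9  ker:ej,em,eo,ep,ew,ez,gm,gp,gv,gw,gz,jm,jo,jp,jv,jw,jz,mo,mp,mv,mz,op,ov,ow,oz,pv,pw,pz,vw,vz,wz
∂2: piv[dem,dep,dez,djo,djw,dmp,dmz,dow,dpz,ejo,ejp,ejv,eop,eov,eoz,gjv,gjw,gjz,gmp,gmz,gwz,joz,jpv,jpw,jvw,mop,mpv,mvz] rk=28  ker:emp,emz,epz,gpz,jov,jow,jwz,moz,mpz,opz,pvw,pvz
∂3: piv[demp,demz,depz,djow,dmpz,ejov,jpvw,mopz] rk=8  ker:empz
rk∂_3=8

rank∂_3=8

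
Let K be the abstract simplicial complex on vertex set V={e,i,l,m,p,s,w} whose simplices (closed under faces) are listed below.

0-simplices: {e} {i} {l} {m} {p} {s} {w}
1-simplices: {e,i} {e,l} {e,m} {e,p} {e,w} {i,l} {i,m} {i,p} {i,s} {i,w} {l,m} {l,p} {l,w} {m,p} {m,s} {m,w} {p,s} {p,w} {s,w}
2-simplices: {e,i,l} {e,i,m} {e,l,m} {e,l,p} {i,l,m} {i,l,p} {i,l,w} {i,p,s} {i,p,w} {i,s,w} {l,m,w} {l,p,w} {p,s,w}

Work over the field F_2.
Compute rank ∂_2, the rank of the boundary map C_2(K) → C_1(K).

rank∂_2=10

n_0=7 n_1=19 n_2=13  [Z2]
∂1: piv[ei,el,em,ep,ew,is] rk=6  ker:il,im,ip,iw,lm,lp,lw,mp,ms,mw,ps,pw,sw
∂2: piv[eil,eim,elm,elp,ilp,ilw,ips,ipw,isw,lmw] rk=10  ker:ilm,lpw,psw
rk∂_2=10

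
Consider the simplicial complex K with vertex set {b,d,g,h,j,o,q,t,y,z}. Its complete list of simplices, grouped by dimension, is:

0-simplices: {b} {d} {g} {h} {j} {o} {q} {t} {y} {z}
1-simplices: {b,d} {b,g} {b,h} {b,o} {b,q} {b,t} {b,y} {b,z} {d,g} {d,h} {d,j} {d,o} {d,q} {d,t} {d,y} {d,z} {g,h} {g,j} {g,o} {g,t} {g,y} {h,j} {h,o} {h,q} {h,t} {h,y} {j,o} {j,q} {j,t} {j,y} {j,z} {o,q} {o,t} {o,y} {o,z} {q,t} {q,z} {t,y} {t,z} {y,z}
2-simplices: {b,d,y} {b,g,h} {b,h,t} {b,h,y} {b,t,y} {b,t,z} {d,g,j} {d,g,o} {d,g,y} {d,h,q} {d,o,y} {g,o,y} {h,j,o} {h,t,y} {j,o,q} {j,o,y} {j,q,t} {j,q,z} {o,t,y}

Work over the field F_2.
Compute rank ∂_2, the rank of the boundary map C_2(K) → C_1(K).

rank∂_2=17

n_0=10 n_1=40 n_2=19  [Z2]
∂1: piv[bd,bg,bh,bo,bq,bt,by,bz,dj] rk=9  ker:dg,dh,do,dq,dt,dy,dz,gh,gj,go,gt,gy,hj,ho,hq,ht,hy,jo,jq,jt,jy,jz,oq,ot,oy,oz,qt,qz,ty,tz,yz
∂2: piv[bdy,bgh,bht,bhy,bty,btz,dgj,dgo,dgy,dhq,doy,hjo,joq,joy,jqt,jqz,oty] rk=17  ker:goy,hty
rk∂_2=17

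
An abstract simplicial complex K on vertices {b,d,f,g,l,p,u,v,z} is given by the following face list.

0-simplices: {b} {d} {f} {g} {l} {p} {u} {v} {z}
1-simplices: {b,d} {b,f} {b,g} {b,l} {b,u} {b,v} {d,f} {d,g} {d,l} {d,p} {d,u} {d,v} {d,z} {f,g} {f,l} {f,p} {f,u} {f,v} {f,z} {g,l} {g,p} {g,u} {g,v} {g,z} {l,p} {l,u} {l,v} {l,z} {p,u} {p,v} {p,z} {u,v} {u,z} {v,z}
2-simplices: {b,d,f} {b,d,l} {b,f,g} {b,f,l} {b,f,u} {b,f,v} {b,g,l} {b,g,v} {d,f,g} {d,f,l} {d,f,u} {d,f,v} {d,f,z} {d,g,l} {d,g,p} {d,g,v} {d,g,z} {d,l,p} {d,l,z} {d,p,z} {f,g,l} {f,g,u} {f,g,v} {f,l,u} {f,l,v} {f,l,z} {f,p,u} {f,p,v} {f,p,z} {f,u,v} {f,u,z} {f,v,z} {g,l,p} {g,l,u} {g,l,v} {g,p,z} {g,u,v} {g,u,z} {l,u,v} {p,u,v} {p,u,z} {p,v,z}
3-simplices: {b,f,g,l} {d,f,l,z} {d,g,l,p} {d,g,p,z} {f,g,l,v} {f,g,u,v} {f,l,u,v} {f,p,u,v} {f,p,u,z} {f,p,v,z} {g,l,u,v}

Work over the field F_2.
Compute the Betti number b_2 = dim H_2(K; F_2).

n_0=9 n_1=34 n_2=42 n_3=11  [Z2]
∂1: piv[bd,bf,bg,bl,bu,bv,dp,dz] rk=8  ker:df,dg,dl,du,dv,fg,fl,fp,fu,fv,fz,gl,gp,gu,gv,gz,lp,lu,lv,lz,pu,pv,pz,uv,uz,vz
∂2: piv[bdf,bdl,bfg,bfl,bfu,bfv,bgl,bgv,dfg,dfu,dfv,dfz,dgp,dgz,dlp,dlz,dpz,fgu,flu,flv,fpu,fpv,fpz,fuv,fuz,fvz] rk=26  ker:dfl,dgl,dgv,fgl,fgv,flz,glp,glu,glv,gpz,guv,guz,luv,puv,puz,pvz
∂3: piv[bfgl,dflz,dglp,dgpz,fglv,fguv,fluv,fpuv,fpuz,fpvz,gluv] rk=11
b_2=(42−26)−11=5

b_2=5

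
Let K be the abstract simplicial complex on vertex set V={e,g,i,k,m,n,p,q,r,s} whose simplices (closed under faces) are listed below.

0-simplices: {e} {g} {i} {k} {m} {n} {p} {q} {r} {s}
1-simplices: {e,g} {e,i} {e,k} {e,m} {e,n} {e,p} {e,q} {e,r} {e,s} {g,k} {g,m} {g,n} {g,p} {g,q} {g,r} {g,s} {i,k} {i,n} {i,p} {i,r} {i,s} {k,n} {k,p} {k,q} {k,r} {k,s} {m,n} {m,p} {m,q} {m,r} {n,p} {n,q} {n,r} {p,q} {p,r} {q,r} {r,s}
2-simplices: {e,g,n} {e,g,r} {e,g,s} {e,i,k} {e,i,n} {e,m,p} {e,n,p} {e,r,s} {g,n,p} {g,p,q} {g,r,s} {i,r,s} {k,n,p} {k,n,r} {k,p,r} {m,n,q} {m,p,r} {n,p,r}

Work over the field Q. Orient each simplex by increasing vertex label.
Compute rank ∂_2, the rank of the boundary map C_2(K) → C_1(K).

rank∂_2=16

n_0=10 n_1=37 n_2=18  [Q]
∂1: piv[eg,ei,ek,em,en,ep,eq,er,es] rk=9  ker:gk,gm,gn,gp,gq,gr,gs,ik,in,ip,ir,is,kn,kp,kq,kr,ks,mn,mp,mq,mr,np,nq,nr,pq,pr,qr,rs
∂2: piv[egn,egr,egs,eik,ein,emp,enp,ers,gnp,gpq,irs,knp,knr,kpr,mnq,mpr] rk=16  ker:grs,npr
rk∂_2=16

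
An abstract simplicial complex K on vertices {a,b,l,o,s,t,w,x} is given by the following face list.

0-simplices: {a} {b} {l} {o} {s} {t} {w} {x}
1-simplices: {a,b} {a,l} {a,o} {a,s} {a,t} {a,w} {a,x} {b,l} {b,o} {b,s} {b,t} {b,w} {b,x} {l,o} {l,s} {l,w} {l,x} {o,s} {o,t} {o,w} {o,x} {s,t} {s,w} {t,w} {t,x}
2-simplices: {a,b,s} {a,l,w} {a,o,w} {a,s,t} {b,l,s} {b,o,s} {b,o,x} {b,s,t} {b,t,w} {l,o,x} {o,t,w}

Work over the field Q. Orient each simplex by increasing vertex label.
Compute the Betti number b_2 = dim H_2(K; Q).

n_0=8 n_1=25 n_2=11  [Q]
∂1: piv[ab,al,ao,as,at,aw,ax] rk=7  ker:bl,bo,bs,bt,bw,bx,lo,ls,lw,lx,os,ot,ow,ox,st,sw,tw,tx
∂2: piv[abs,alw,aow,ast,bls,bos,box,bst,btw,lox,otw] rk=11
b_2=(11−11)−0=0

b_2=0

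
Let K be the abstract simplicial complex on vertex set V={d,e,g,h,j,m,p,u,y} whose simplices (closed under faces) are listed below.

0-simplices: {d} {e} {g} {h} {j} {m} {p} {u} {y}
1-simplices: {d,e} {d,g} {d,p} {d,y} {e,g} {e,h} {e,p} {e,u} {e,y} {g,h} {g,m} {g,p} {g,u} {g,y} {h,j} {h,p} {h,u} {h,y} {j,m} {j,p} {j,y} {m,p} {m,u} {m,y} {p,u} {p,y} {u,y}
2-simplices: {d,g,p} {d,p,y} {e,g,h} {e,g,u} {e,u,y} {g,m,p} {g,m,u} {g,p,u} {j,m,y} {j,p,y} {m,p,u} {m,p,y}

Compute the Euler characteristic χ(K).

χ(K)=-6

n_0=9 n_1=27 n_2=12
χ=+9−27+12=-6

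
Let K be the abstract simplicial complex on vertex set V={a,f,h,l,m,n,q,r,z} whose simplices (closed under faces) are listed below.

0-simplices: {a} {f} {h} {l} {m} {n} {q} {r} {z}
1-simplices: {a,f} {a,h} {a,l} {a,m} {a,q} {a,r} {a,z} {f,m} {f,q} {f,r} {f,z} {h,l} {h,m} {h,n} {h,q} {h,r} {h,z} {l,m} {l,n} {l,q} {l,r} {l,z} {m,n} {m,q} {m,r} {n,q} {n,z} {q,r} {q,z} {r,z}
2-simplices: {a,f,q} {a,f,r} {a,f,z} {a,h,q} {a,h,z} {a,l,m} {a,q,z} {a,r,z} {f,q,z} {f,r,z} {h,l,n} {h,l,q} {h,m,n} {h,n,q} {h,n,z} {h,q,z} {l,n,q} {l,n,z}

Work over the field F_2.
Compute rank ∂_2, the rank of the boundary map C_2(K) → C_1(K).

rank∂_2=14

n_0=9 n_1=30 n_2=18  [Z2]
∂1: piv[af,ah,al,am,aq,ar,az,hn] rk=8  ker:fm,fq,fr,fz,hl,hm,hq,hr,hz,lm,ln,lq,lr,lz,mn,mq,mr,nq,nz,qr,qz,rz
∂2: piv[afq,afr,afz,ahq,ahz,alm,aqz,arz,hln,hlq,hmn,hnq,hnz,lnz] rk=14  ker:fqz,frz,hqz,lnq
rk∂_2=14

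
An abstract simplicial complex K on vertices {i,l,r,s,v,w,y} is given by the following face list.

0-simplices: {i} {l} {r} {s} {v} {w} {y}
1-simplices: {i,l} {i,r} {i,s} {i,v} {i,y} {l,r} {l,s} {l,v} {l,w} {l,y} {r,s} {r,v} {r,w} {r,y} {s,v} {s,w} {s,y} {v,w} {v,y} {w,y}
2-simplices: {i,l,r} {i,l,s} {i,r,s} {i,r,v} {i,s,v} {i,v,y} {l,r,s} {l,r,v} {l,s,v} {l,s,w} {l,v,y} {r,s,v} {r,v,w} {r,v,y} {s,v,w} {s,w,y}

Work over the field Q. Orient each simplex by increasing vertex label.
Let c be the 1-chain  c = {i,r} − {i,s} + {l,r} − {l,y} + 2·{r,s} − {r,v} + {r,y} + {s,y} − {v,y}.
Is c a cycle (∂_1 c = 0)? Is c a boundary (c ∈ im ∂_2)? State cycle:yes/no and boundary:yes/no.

cycle:yes boundary:no

n_0=7 n_1=20 n_2=16  [Q]
∂1: piv[il,ir,is,iv,iy,lw] rk=6  ker:lr,ls,lv,ly,rs,rv,rw,ry,sv,sw,sy,vw,vy,wy
∂2: piv[ilr,ils,irs,irv,isv,ivy,lrv,lsw,lvy,rvw,rvy,svw,swy] rk=13  ker:lrs,lsv,rsv
∂1c = 0
c vs im∂2: residual ≠ 0 ⇒ not boundary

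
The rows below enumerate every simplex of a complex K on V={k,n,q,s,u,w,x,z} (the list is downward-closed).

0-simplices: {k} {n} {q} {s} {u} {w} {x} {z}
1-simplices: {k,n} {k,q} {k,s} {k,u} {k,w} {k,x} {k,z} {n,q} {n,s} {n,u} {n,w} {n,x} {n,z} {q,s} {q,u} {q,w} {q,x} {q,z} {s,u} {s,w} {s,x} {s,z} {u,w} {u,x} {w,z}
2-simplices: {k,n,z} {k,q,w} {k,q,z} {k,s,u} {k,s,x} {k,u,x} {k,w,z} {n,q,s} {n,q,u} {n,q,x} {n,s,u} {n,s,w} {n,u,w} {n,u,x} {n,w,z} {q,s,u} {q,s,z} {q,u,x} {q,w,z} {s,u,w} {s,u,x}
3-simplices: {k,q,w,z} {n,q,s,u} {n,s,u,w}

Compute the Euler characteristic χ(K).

n_0=8 n_1=25 n_2=21 n_3=3
χ=+8−25+21−3=1

χ(K)=1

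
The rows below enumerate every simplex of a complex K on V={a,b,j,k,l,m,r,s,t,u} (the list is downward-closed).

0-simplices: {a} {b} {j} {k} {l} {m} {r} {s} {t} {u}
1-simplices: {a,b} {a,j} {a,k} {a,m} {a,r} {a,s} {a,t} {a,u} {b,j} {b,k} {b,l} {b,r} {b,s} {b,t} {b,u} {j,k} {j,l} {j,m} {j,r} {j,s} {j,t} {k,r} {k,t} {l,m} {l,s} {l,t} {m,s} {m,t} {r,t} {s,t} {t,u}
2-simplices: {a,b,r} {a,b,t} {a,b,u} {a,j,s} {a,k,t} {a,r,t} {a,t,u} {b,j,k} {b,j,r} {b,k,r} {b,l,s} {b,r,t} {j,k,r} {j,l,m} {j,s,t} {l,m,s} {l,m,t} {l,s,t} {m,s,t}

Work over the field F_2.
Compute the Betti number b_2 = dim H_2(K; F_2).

b_2=3

n_0=10 n_1=31 n_2=19  [Z2]
∂1: piv[ab,aj,ak,am,ar,as,at,au,bl] rk=9  ker:bj,bk,br,bs,bt,bu,jk,jl,jm,jr,js,jt,kr,kt,lm,ls,lt,ms,mt,rt,st,tu
∂2: piv[abr,abt,abu,ajs,akt,art,atu,bjk,bjr,bkr,bls,jlm,jst,lms,lmt,lst] rk=16  ker:brt,jkr,mst
b_2=(19−16)−0=3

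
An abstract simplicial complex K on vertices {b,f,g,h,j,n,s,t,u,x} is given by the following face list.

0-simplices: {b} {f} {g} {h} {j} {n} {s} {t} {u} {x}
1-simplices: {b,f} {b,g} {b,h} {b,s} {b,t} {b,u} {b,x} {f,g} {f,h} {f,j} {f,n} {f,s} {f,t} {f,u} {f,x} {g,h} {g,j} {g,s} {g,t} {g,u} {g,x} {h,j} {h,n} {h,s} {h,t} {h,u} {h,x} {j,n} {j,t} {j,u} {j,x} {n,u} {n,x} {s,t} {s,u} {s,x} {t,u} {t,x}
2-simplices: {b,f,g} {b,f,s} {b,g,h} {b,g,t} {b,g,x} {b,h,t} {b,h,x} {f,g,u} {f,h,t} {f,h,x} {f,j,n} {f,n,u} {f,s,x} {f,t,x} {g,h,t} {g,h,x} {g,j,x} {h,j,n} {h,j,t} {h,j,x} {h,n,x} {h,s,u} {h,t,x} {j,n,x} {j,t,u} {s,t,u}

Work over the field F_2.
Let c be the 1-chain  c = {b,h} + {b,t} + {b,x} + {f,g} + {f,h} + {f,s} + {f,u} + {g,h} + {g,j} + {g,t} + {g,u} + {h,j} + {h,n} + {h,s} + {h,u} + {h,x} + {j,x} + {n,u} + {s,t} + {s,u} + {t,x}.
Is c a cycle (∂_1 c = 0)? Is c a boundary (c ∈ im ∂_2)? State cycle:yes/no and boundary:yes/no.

cycle:no boundary:no

n_0=10 n_1=38 n_2=26  [Z2]
∂1: piv[bf,bg,bh,bs,bt,bu,bx,fj,fn] rk=9  ker:fg,fh,fs,ft,fu,fx,gh,gj,gs,gt,gu,gx,hj,hn,hs,ht,hu,hx,jn,jt,ju,jx,nu,nx,st,su,sx,tu,tx
∂2: piv[bfg,bfs,bgh,bgt,bgx,bht,bhx,fgu,fht,fhx,fjn,fnu,fsx,ftx,gjx,hjn,hjt,hjx,hnx,hsu,jtu,stu] rk=22  ker:ght,ghx,htx,jnx
∂1c = {b} + {g} + {j} + {u}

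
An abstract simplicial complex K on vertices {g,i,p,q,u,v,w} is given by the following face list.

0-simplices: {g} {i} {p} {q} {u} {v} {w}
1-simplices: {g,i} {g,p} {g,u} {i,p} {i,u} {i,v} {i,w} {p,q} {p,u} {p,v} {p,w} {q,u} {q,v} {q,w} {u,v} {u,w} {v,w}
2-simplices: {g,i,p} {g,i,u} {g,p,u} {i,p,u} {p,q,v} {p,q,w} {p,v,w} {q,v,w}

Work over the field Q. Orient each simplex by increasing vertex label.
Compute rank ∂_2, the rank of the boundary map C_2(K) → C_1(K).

n_0=7 n_1=17 n_2=8  [Q]
∂1: piv[gi,gp,gu,iv,iw,pq] rk=6  ker:ip,iu,pu,pv,pw,qu,qv,qw,uv,uw,vw
∂2: piv[gip,giu,gpu,pqv,pqw,pvw] rk=6  ker:ipu,qvw
rk∂_2=6

rank∂_2=6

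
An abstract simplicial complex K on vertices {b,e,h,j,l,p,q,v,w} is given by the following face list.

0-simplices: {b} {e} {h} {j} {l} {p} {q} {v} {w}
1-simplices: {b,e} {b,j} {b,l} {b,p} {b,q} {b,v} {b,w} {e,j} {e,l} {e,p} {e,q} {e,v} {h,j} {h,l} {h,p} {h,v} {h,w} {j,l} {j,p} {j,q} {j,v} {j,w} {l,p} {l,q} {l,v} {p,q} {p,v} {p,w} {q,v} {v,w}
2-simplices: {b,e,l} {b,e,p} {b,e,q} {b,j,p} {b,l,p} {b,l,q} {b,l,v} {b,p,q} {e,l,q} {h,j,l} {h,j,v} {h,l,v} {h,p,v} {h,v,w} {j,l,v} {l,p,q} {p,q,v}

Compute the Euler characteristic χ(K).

n_0=9 n_1=30 n_2=17
χ=+9−30+17=-4

χ(K)=-4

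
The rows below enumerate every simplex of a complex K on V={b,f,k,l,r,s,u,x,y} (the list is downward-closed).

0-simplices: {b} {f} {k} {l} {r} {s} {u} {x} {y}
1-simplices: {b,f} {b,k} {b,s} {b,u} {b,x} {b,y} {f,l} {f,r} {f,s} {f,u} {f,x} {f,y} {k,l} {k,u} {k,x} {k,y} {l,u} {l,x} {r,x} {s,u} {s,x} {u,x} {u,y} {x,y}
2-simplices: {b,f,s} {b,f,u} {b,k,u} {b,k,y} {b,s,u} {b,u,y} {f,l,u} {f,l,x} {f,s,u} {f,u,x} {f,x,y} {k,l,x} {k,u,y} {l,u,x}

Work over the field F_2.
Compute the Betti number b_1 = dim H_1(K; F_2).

b_1=5

n_0=9 n_1=24 n_2=14  [Z2]
∂1: piv[bf,bk,bs,bu,bx,by,fl,fr] rk=8  ker:fs,fu,fx,fy,kl,ku,kx,ky,lu,lx,rx,su,sx,ux,uy,xy
∂2: piv[bfs,bfu,bku,bky,bsu,buy,flu,flx,fux,fxy,klx] rk=11  ker:fsu,kuy,lux
b_1=(24−8)−11=5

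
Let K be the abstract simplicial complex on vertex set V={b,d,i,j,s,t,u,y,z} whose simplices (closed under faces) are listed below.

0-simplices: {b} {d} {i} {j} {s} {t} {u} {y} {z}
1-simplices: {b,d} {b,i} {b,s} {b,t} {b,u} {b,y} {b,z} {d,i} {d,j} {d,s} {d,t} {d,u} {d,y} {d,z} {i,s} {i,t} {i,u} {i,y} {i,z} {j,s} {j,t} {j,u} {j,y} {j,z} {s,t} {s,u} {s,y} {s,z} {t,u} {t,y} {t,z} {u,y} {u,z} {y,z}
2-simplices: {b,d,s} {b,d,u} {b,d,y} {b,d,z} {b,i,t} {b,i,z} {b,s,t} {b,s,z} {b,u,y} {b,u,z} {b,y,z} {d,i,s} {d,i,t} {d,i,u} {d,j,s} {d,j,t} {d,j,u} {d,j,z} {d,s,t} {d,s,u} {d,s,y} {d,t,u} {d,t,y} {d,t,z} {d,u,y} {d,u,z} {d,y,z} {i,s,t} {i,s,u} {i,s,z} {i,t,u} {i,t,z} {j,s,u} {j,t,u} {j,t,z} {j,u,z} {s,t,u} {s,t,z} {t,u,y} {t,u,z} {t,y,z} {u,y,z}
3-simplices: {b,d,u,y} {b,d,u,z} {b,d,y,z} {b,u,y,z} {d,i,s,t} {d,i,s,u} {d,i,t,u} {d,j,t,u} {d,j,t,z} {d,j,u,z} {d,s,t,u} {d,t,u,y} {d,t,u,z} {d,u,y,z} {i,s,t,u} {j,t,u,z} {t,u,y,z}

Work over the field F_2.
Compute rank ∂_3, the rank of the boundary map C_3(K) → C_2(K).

rank∂_3=14

n_0=9 n_1=34 n_2=42 n_3=17  [Z2]
∂1: piv[bd,bi,bs,bt,bu,by,bz,dj] rk=8  ker:di,ds,dt,du,dy,dz,is,it,iu,iy,iz,js,jt,ju,jy,jz,st,su,sy,sz,tu,ty,tz,uy,uz,yz
∂2: piv[bds,bdu,bdy,bdz,bit,biz,bst,bsz,buy,buz,byz,dis,dit,diu,djs,djt,dju,djz,dst,dsu,dsy,dtu,dty,dtz] rk=24  ker:duy,duz,dyz,ist,isu,isz,itu,itz,jsu,jtu,jtz,juz,stu,stz,tuy,tuz,tyz,uyz
∂3: piv[bduy,bduz,bdyz,buyz,dist,disu,ditu,djtu,djtz,djuz,dstu,dtuy,dtuz,tuyz] rk=14  ker:duyz,istu,jtuz
rk∂_3=14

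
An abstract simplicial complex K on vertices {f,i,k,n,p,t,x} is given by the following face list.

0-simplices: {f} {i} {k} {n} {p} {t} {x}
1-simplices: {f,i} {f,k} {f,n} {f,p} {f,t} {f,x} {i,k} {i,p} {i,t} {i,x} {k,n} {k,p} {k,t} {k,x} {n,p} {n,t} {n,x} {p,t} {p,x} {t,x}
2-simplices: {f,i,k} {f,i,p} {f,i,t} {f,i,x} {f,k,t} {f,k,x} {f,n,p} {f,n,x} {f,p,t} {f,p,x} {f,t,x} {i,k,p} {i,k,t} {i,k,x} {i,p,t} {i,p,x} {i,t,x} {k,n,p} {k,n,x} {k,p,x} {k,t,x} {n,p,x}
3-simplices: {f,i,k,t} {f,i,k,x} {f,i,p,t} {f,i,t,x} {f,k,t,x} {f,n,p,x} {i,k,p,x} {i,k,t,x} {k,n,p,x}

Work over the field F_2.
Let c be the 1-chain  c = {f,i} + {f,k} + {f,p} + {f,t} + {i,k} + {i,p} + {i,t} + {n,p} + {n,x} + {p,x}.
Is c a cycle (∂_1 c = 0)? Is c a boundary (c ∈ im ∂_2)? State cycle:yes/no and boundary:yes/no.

cycle:yes boundary:yes

n_0=7 n_1=20 n_2=22 n_3=9  [Z2]
∂1: piv[fi,fk,fn,fp,ft,fx] rk=6  ker:ik,ip,it,ix,kn,kp,kt,kx,np,nt,nx,pt,px,tx
∂2: piv[fik,fip,fit,fix,fkt,fkx,fnp,fnx,fpt,fpx,ftx,ikp,knp] rk=13  ker:ikt,ikx,ipt,ipx,itx,knx,kpx,ktx,npx
∂3: piv[fikt,fikx,fipt,fitx,fktx,fnpx,ikpx,knpx] rk=8  ker:iktx
∂1c = 0
c vs im∂2: reduces to 0 ⇒ boundary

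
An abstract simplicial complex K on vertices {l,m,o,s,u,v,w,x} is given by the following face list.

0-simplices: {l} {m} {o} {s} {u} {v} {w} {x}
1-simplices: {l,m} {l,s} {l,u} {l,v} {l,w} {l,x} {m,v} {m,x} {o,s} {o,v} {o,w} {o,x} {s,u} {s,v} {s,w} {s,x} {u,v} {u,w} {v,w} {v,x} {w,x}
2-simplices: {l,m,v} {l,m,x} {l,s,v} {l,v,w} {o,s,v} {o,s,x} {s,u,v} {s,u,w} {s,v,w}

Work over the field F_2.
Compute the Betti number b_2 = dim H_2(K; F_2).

n_0=8 n_1=21 n_2=9  [Z2]
∂1: piv[lm,ls,lu,lv,lw,lx,os] rk=7  ker:mv,mx,ov,ow,ox,su,sv,sw,sx,uv,uw,vw,vx,wx
∂2: piv[lmv,lmx,lsv,lvw,osv,osx,suv,suw,svw] rk=9
b_2=(9−9)−0=0

b_2=0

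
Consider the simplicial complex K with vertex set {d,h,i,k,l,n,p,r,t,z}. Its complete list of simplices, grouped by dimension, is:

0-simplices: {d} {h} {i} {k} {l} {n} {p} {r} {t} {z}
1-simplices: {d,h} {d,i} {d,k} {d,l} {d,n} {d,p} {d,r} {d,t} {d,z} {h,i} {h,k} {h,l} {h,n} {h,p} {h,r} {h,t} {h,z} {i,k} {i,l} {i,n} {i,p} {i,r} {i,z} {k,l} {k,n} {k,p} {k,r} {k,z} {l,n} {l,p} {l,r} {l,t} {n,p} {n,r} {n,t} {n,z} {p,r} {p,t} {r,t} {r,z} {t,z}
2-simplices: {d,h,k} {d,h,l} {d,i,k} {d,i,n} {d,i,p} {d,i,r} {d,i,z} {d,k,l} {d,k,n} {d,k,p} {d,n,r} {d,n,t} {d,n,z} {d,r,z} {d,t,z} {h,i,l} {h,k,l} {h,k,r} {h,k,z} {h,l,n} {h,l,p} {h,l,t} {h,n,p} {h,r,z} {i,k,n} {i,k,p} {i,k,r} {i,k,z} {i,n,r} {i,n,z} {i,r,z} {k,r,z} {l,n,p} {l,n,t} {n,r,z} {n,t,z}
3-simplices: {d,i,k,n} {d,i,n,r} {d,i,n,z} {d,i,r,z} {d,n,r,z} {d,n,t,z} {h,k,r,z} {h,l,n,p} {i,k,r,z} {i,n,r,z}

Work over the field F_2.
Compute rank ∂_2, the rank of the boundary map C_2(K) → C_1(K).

rank∂_2=25

n_0=10 n_1=41 n_2=36 n_3=10  [Z2]
∂1: piv[dh,di,dk,dl,dn,dp,dr,dt,dz] rk=9  ker:hi,hk,hl,hn,hp,hr,ht,hz,ik,il,in,ip,ir,iz,kl,kn,kp,kr,kz,ln,lp,lr,lt,np,nr,nt,nz,pr,pt,rt,rz,tz
∂2: piv[dhk,dhl,dik,din,dip,dir,diz,dkl,dkn,dkp,dnr,dnt,dnz,drz,dtz,hil,hkr,hkz,hln,hlp,hlt,hnp,hrz,ikr,lnt] rk=25  ker:hkl,ikn,ikp,ikz,inr,inz,irz,krz,lnp,nrz,ntz
∂3: piv[dikn,dinr,dinz,dirz,dnrz,dntz,hkrz,hlnp,ikrz] rk=9  ker:inrz
rk∂_2=25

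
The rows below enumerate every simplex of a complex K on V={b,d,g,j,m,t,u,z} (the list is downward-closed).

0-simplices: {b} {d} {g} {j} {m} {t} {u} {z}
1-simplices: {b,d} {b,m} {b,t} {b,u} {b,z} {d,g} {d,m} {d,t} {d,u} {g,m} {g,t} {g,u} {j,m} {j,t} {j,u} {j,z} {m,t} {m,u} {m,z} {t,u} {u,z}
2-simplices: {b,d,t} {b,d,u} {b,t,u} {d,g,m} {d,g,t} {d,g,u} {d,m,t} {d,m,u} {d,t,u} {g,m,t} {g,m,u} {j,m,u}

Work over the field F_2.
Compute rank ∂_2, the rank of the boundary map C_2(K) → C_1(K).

n_0=8 n_1=21 n_2=12  [Z2]
∂1: piv[bd,bm,bt,bu,bz,dg,jm] rk=7  ker:dm,dt,du,gm,gt,gu,jt,ju,jz,mt,mu,mz,tu,uz
∂2: piv[bdt,bdu,btu,dgm,dgt,dgu,dmt,dmu,jmu] rk=9  ker:dtu,gmt,gmu
rk∂_2=9

rank∂_2=9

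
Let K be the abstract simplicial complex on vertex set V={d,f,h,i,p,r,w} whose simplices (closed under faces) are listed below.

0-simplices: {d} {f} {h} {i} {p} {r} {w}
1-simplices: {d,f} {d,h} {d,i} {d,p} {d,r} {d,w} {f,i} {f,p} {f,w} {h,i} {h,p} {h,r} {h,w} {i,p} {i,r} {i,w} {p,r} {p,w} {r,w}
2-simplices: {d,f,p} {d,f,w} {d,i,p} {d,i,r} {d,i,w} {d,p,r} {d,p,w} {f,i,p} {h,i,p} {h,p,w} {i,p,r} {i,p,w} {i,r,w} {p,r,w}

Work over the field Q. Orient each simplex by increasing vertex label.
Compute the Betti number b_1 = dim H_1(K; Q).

n_0=7 n_1=19 n_2=14  [Q]
∂1: piv[df,dh,di,dp,dr,dw] rk=6  ker:fi,fp,fw,hi,hp,hr,hw,ip,ir,iw,pr,pw,rw
∂2: piv[dfp,dfw,dip,dir,diw,dpr,dpw,fip,hip,hpw,irw] rk=11  ker:ipr,ipw,prw
b_1=(19−6)−11=2

b_1=2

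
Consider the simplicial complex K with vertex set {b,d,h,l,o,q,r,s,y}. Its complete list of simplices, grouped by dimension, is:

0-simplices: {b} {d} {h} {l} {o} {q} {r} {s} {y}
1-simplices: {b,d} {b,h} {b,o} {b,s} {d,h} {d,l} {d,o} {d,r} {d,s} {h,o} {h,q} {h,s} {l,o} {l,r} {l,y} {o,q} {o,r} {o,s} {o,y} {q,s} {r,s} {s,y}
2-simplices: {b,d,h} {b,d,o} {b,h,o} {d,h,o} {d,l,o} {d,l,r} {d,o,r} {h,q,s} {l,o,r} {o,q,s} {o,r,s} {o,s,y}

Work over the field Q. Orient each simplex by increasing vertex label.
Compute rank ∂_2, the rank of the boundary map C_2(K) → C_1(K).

rank∂_2=10

n_0=9 n_1=22 n_2=12  [Q]
∂1: piv[bd,bh,bo,bs,dl,dr,hq,ly] rk=8  ker:dh,do,ds,ho,hs,lo,lr,oq,or,os,oy,qs,rs,sy
∂2: piv[bdh,bdo,bho,dlo,dlr,dor,hqs,oqs,ors,osy] rk=10  ker:dho,lor
rk∂_2=10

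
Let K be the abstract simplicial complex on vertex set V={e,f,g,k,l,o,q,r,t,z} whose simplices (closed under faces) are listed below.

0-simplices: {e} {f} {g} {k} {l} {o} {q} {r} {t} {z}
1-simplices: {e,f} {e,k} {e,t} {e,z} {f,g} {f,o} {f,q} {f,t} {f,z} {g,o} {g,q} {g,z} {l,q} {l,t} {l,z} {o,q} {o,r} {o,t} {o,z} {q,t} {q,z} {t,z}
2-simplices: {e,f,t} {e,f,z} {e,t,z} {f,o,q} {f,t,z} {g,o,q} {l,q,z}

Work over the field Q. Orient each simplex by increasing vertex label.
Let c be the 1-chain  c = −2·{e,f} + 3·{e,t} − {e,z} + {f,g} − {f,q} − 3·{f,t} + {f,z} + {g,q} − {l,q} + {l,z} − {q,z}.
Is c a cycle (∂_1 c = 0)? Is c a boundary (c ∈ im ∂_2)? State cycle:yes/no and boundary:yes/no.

cycle:yes boundary:no

n_0=10 n_1=22 n_2=7  [Q]
∂1: piv[ef,ek,et,ez,fg,fo,fq,lq,or] rk=9  ker:ft,fz,go,gq,gz,lt,lz,oq,ot,oz,qt,qz,tz
∂2: piv[eft,efz,etz,foq,goq,lqz] rk=6  ker:ftz
∂1c = 0
c vs im∂2: residual ≠ 0 ⇒ not boundary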